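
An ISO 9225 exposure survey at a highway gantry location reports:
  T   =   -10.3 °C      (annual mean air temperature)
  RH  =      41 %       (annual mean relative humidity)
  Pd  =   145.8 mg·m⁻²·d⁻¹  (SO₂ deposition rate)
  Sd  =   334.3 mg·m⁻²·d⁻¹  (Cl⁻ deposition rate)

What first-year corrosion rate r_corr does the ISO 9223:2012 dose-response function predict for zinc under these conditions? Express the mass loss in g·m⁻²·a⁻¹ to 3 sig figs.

zinc: f(T) = +0.038·(T−10) [T≤10 °C] = -0.7714
  SO₂ term: 0.0129·145.8^0.44·exp(0.046·41-0.7714) = 0.3521
  Sd branch = 0.0175·Sd^0.57·e^(0.008·RH+0.085·T) = 0.278 μm/a
  r_corr = 0.3521 + 0.278 = 0.6301 μm/a
Convert to mass loss: 0.6301 μm/a × 7.14 g/cm³ = 4.499 g·m⁻²·a⁻¹

r_corr = 4.50 g·m⁻²·a⁻¹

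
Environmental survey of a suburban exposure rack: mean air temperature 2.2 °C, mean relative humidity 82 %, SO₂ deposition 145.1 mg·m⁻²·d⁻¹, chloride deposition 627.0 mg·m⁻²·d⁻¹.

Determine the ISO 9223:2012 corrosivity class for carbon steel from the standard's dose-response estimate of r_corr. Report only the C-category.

C5

carbon steel: T≤10 °C ⇒ hinge +0.150·(2.2−10) = -1.1700
  SO₂ term: 1.77·145.1^0.52·exp(0.02·82-1.1700) = 37.68
  Sd branch = 0.102·Sd^0.62·e^(0.033·RH+0.04·T) = 90.43 μm/a
  r_corr = 37.68 + 90.43 = 128.1 μm/a
Category bounds: 80…200 μm/a bracket r_corr ⇒ C5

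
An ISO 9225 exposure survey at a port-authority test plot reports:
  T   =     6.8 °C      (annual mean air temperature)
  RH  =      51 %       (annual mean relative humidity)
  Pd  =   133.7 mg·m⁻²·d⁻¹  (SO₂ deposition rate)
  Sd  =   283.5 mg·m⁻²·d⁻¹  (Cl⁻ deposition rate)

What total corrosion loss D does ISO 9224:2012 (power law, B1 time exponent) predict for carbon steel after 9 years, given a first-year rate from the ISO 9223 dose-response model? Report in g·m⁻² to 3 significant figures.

carbon steel: temperature factor f = +0.150·(-3.2) = -0.4800
  Pd branch = 1.77·Pd^0.52·e^(0.02·RH+f) = 38.73 μm/a
  Cl⁻ term: 0.102·283.5^0.62·exp(0.033·51+0.04·6.8) = 23.89
  sum: 38.73 + 23.89 → r_corr = 62.62 μm/a
Long-term exponent b (ISO 9224 Table 2, B1) = 0.523
  D(9) = 62.62 × 9^0.523 = 62.62 × 3.156 = 197.6 μm
  Mass loss = 197.6 μm × 7.85 g/cm³ = 1551 g·m⁻²

D(9) = 1.55e+03 g·m⁻²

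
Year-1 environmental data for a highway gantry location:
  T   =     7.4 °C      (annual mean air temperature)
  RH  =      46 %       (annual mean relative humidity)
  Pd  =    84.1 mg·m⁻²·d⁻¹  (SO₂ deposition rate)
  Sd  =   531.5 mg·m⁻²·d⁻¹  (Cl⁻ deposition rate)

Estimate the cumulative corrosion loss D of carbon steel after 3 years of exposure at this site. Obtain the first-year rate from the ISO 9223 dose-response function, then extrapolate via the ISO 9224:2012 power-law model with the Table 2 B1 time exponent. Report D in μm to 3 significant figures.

D(3) = 108 μm

carbon steel: T≤10 °C ⇒ hinge +0.150·(7.4−10) = -0.3900
  SO₂ term: 1.77·84.1^0.52·exp(0.02·46-0.3900) = 30.13
  Cl⁻ term: 0.102·531.5^0.62·exp(0.033·46+0.04·7.4) = 30.64
  sum: 30.13 + 30.64 → r_corr = 60.77 μm/a
ISO 9224: D(t) = r_corr · t^b with b = 0.523 (carbon steel, B1)
  D(3) = 60.77 × 3^0.523 = 60.77 × 1.776 = 107.9 μm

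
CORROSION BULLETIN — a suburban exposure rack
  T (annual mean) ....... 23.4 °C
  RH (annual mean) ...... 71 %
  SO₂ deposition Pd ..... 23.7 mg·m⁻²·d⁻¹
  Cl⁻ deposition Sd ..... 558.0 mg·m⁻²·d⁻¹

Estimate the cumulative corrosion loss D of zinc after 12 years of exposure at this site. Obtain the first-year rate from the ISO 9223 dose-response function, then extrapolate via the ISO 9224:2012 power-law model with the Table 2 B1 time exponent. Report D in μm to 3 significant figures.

D(12) = 66.6 μm

zinc: T>10 °C ⇒ hinge -0.071·(23.4−10) = -0.9514
  sulphur-dioxide contribution → 0.5257 μm/a
  chloride contribution → 8.301 μm/a
  ⇒ r_corr(zinc) = 8.826 μm/a
ISO 9224: D(t) = r_corr · t^b with b = 0.813 (zinc, B1)
  D(12) = 8.826 × 12^0.813 = 8.826 × 7.54 = 66.55 μm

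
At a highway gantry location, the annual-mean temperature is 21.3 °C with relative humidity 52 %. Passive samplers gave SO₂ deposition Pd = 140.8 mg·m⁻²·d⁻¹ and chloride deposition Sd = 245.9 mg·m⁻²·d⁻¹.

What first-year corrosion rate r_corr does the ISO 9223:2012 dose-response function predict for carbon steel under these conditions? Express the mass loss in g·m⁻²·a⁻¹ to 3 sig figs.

carbon steel: T>10 °C ⇒ hinge -0.054·(21.3−10) = -0.6102
  sulphur-dioxide contribution → 35.64 μm/a
  chloride contribution → 40.38 μm/a
  ⇒ r_corr(carbon steel) = 76.01 μm/a
Convert to mass loss: 76.01 μm/a × 7.85 g/cm³ = 596.7 g·m⁻²·a⁻¹

r_corr = 597 g·m⁻²·a⁻¹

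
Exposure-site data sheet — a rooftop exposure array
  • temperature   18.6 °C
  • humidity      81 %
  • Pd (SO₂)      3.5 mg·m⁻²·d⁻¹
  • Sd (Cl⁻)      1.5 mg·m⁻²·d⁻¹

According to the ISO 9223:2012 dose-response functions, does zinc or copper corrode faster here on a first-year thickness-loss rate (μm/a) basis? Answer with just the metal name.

copper

zinc: f(T) = -0.071·(T−10) [T>10 °C] = -0.6106
  SO₂ term: 0.0129·3.5^0.44·exp(0.046·81-0.6106) = 0.5046
  Cl⁻ term: 0.0175·1.5^0.57·exp(0.008·81+0.085·18.6) = 0.2049
  r_corr = 0.5046 + 0.2049 = 0.7095 μm/a
copper: T>10 °C ⇒ hinge -0.080·(18.6−10) = -0.6880
  Pd branch = 0.0053·Pd^0.26·e^(0.059·RH+f) = 0.439 μm/a
  Sd branch = 0.01025·Sd^0.27·e^(0.036·RH+0.049·T) = 0.5254 μm/a
  r_corr = 0.439 + 0.5254 = 0.9644 μm/a
Ordering by μm/a: copper (0.964) > zinc (0.709)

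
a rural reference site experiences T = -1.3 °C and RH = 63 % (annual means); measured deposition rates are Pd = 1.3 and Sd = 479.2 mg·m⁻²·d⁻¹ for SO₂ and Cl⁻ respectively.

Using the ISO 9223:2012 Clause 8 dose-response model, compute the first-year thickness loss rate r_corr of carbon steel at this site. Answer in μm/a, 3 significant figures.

carbon steel: T≤10 °C ⇒ hinge +0.150·(-1.3−10) = -1.6950
  Pd branch = 1.77·Pd^0.52·e^(0.02·RH+f) = 1.313 μm/a
  Sd branch = 0.102·Sd^0.62·e^(0.033·RH+0.04·T) = 35.55 μm/a
  r_corr = 1.313 + 35.55 = 36.86 μm/a

r_corr = 36.9 μm/a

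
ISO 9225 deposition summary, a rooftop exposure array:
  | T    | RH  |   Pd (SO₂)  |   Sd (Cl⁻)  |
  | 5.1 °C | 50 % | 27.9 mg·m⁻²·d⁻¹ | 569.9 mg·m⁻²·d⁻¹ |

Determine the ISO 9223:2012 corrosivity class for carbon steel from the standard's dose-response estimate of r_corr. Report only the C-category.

carbon steel: T≤10 °C ⇒ hinge +0.150·(5.1−10) = -0.7350
  Pd branch = 1.77·Pd^0.52·e^(0.02·RH+f) = 13.02 μm/a
  Sd branch = 0.102·Sd^0.62·e^(0.033·RH+0.04·T) = 33.29 μm/a
  sum: 13.02 + 33.29 → r_corr = 46.32 μm/a
46.3 μm/a falls in (25, 50] for carbon steel → category C3

C3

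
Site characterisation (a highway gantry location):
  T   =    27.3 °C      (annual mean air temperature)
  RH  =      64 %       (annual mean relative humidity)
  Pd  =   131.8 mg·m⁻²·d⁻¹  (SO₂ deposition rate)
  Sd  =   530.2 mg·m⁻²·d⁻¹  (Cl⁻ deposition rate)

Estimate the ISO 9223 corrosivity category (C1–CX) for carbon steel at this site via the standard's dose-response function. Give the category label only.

carbon steel: f(T) = -0.054·(T−10) [T>10 °C] = -0.9342
  Pd branch = 1.77·Pd^0.52·e^(0.02·RH+f) = 31.66 μm/a
  Cl⁻ term: 0.102·530.2^0.62·exp(0.033·64+0.04·27.3) = 122.8
  r_corr = 31.66 + 122.8 = 154.5 μm/a
154 μm/a falls in (80, 200] for carbon steel → category C5

C5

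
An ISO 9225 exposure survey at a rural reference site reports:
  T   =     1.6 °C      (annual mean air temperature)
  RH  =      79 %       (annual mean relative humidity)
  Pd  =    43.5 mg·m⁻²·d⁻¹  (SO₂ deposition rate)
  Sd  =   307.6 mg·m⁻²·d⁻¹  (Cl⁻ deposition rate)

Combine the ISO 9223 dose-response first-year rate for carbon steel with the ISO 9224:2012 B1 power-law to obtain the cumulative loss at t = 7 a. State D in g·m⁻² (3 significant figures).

D(7) = 1.49e+03 g·m⁻²

carbon steel: f(T) = +0.150·(T−10) [T≤10 °C] = -1.2600
  sulphur-dioxide contribution → 17.34 μm/a
  chloride contribution → 51.42 μm/a
  total first-year rate 68.76 μm/a
Long-term exponent b (ISO 9224 Table 2, B1) = 0.523
  D(7) = 68.76 × 7^0.523 = 68.76 × 2.767 = 190.2 μm
  Mass loss = 190.2 μm × 7.85 g/cm³ = 1493 g·m⁻²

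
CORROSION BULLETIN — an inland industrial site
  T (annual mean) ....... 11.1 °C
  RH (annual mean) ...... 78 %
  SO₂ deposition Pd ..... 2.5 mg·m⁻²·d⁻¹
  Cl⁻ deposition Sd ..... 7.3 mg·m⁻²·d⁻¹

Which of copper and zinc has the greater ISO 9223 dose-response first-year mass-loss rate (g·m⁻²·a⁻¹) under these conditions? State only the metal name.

copper

copper: f(T) = -0.080·(T−10) [T>10 °C] = -0.0880
  SO₂ term: 0.0053·2.5^0.26·exp(0.059·78-0.0880) = 0.614
  Sd branch = 0.01025·Sd^0.27·e^(0.036·RH+0.049·T) = 0.5006 μm/a
  r_corr = 0.614 + 0.5006 = 1.115 μm/a
  mass loss = 1.115 μm/a × 8.96 g/cm³ = 9.987 g·m⁻²·a⁻¹
zinc: T>10 °C ⇒ hinge -0.071·(11.1−10) = -0.0781
  Pd branch = 0.0129·Pd^0.44·e^(0.046·RH+f) = 0.6457 μm/a
  Cl⁻ term: 0.0175·7.3^0.57·exp(0.008·78+0.085·11.1) = 0.2605
  sum: 0.6457 + 0.2605 → r_corr = 0.9062 μm/a
  mass loss = 0.9062 μm/a × 7.14 g/cm³ = 6.47 g·m⁻²·a⁻¹
Ordering by g·m⁻²·a⁻¹: copper (9.99) > zinc (6.47)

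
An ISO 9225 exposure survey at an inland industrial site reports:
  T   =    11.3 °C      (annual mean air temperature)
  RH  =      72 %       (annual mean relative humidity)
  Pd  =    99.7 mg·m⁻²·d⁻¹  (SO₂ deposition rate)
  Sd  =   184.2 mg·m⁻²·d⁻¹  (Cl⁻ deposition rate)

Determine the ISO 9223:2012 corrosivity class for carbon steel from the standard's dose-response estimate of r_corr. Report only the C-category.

C5

carbon steel: T>10 °C ⇒ hinge -0.054·(11.3−10) = -0.0702
  sulphur-dioxide contribution → 76.24 μm/a
  chloride contribution → 43.78 μm/a
  ⇒ r_corr(carbon steel) = 120 μm/a
120 μm/a falls in (80, 200] for carbon steel → category C5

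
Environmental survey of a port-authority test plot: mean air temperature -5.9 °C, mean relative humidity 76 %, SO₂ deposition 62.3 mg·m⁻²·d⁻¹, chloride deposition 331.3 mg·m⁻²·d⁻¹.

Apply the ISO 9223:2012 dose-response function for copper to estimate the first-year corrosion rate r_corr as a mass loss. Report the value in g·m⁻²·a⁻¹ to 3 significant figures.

r_corr = 6.74 g·m⁻²·a⁻¹

copper: temperature factor f = +0.126·(-15.9) = -2.0034
  SO₂ term: 0.0053·62.3^0.26·exp(0.059·76-2.0034) = 0.1854
  Sd branch = 0.01025·Sd^0.27·e^(0.036·RH+0.049·T) = 0.5674 μm/a
  r_corr = 0.1854 + 0.5674 = 0.7528 μm/a
Convert to mass loss: 0.7528 μm/a × 8.96 g/cm³ = 6.745 g·m⁻²·a⁻¹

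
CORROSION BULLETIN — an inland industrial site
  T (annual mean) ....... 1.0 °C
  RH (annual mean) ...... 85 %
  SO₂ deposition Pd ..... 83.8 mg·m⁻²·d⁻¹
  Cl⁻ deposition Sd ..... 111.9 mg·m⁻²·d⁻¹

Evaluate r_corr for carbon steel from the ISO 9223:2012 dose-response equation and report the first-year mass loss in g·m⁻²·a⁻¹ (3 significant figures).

carbon steel: T≤10 °C ⇒ hinge +0.150·(1.0−10) = -1.3500
  Pd branch = 1.77·Pd^0.52·e^(0.02·RH+f) = 25.12 μm/a
  Cl⁻ term: 0.102·111.9^0.62·exp(0.033·85+0.04·1.0) = 32.69
  sum: 25.12 + 32.69 → r_corr = 57.81 μm/a
Convert to mass loss: 57.81 μm/a × 7.85 g/cm³ = 453.8 g·m⁻²·a⁻¹

r_corr = 454 g·m⁻²·a⁻¹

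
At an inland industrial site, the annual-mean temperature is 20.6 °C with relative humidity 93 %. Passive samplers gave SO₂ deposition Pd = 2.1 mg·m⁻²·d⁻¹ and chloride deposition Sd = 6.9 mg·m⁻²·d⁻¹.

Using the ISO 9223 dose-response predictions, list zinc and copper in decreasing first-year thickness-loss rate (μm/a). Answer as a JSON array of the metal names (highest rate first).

["copper", "zinc"]

zinc: temperature factor f = -0.071·(10.6) = -0.7526
  sulphur-dioxide contribution → 0.6073 μm/a
  chloride contribution → 0.6379 μm/a
  ⇒ r_corr(zinc) = 1.245 μm/a
copper: T>10 °C ⇒ hinge -0.080·(20.6−10) = -0.8480
  sulphur-dioxide contribution → 0.6649 μm/a
  chloride contribution → 1.348 μm/a
  ⇒ r_corr(copper) = 2.013 μm/a
Ordering by μm/a: copper (2.01) > zinc (1.25)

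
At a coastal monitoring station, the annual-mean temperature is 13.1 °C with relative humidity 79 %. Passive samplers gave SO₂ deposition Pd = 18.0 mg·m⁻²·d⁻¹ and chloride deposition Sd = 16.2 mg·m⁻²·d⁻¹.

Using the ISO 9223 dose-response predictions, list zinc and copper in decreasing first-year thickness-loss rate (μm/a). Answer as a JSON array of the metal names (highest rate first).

zinc: T>10 °C ⇒ hinge -0.071·(13.1−10) = -0.2201
  SO₂ term: 0.0129·18.0^0.44·exp(0.046·79-0.2201) = 1.398
  Cl⁻ term: 0.0175·16.2^0.57·exp(0.008·79+0.085·13.1) = 0.4904
  sum: 1.398 + 0.4904 → r_corr = 1.888 μm/a
copper: f(T) = -0.080·(T−10) [T>10 °C] = -0.2480
  Pd branch = 0.0053·Pd^0.26·e^(0.059·RH+f) = 0.9272 μm/a
  Sd branch = 0.01025·Sd^0.27·e^(0.036·RH+0.049·T) = 0.7099 μm/a
  sum: 0.9272 + 0.7099 → r_corr = 1.637 μm/a
Ordering by μm/a: zinc (1.89) > copper (1.64)

["zinc", "copper"]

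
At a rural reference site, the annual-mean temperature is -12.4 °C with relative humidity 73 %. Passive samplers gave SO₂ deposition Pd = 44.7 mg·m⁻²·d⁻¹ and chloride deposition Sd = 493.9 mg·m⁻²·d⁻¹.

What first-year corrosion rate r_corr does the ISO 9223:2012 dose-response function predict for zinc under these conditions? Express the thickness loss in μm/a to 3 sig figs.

zinc: T≤10 °C ⇒ hinge +0.038·(-12.4−10) = -0.8512
  SO₂ term: 0.0129·44.7^0.44·exp(0.046·73-0.8512) = 0.8422
  Cl⁻ term: 0.0175·493.9^0.57·exp(0.008·73+0.085·-12.4) = 0.3752
  r_corr = 0.8422 + 0.3752 = 1.217 μm/a

r_corr = 1.22 μm/a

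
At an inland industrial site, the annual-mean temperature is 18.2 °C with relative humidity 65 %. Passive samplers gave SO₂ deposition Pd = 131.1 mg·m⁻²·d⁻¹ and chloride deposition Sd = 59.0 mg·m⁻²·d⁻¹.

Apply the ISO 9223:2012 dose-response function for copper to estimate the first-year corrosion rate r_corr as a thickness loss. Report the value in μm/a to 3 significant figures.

copper: f(T) = -0.080·(T−10) [T>10 °C] = -0.6560
  SO₂ term: 0.0053·131.1^0.26·exp(0.059·65-0.6560) = 0.4524
  Cl⁻ term: 0.01025·59.0^0.27·exp(0.036·65+0.049·18.2) = 0.7806
  r_corr = 0.4524 + 0.7806 = 1.233 μm/a

r_corr = 1.23 μm/a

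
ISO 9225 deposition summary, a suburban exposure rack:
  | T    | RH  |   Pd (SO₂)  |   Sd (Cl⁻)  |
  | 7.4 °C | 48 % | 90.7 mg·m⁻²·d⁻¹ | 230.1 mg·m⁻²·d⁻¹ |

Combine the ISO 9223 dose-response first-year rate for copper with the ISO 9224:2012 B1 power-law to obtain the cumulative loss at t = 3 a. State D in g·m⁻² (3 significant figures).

D(3) = 10.6 g·m⁻²

copper: T≤10 °C ⇒ hinge +0.126·(7.4−10) = -0.3276
  Pd branch = 0.0053·Pd^0.26·e^(0.059·RH+f) = 0.2094 μm/a
  Cl⁻ term: 0.01025·230.1^0.27·exp(0.036·48+0.049·7.4) = 0.3601
  r_corr = 0.2094 + 0.3601 = 0.5694 μm/a
Power-law: D(3) = r_corr · 3^0.667
  D(3) = 0.5694 × 3^0.667 = 0.5694 × 2.081 = 1.185 μm
  Mass loss = 1.185 μm × 8.96 g/cm³ = 10.62 g·m⁻²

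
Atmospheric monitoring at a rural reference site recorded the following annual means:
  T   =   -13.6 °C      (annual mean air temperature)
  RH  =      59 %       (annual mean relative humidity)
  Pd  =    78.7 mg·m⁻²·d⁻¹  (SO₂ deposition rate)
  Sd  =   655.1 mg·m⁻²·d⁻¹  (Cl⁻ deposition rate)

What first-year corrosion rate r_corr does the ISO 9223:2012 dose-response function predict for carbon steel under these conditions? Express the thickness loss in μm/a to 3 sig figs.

carbon steel: T≤10 °C ⇒ hinge +0.150·(-13.6−10) = -3.5400
  SO₂ term: 1.77·78.7^0.52·exp(0.02·59-3.5400) = 1.618
  Cl⁻ term: 0.102·655.1^0.62·exp(0.033·59+0.04·-13.6) = 23.12
  r_corr = 1.618 + 23.12 = 24.74 μm/a

r_corr = 24.7 μm/a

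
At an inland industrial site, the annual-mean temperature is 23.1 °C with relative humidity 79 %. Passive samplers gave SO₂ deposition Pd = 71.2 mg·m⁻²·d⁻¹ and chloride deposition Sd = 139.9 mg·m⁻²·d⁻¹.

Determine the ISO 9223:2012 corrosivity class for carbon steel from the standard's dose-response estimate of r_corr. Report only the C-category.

C5

carbon steel: f(T) = -0.054·(T−10) [T>10 °C] = -0.7074
  sulphur-dioxide contribution → 38.92 μm/a
  chloride contribution → 74.56 μm/a
  ⇒ r_corr(carbon steel) = 113.5 μm/a
113 μm/a falls in (80, 200] for carbon steel → category C5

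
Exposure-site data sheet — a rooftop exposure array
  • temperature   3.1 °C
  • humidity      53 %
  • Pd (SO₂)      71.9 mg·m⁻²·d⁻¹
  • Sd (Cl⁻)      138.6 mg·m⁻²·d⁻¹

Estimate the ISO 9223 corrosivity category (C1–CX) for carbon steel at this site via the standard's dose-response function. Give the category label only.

C3

carbon steel: temperature factor f = +0.150·(-6.9) = -1.0350
  SO₂ term: 1.77·71.9^0.52·exp(0.02·53-1.0350) = 16.76
  Cl⁻ term: 0.102·138.6^0.62·exp(0.033·53+0.04·3.1) = 14.12
  r_corr = 16.76 + 14.12 = 30.89 μm/a
ISO 9223 Table 2 (carbon steel): 25 < 30.9 ≤ 50 μm/a ⇒ C3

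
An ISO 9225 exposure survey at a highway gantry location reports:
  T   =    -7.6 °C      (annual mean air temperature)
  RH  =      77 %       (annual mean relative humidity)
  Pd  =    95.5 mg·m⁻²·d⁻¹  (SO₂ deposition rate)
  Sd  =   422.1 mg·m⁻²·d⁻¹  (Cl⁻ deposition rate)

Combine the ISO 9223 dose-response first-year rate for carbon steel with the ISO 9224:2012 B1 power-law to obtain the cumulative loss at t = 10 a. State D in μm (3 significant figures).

D(10) = 156 μm

carbon steel: T≤10 °C ⇒ hinge +0.150·(-7.6−10) = -2.6400
  sulphur-dioxide contribution → 6.307 μm/a
  chloride contribution → 40.54 μm/a
  ⇒ r_corr(carbon steel) = 46.85 μm/a
Long-term exponent b (ISO 9224 Table 2, B1) = 0.523
  D(10) = 46.85 × 10^0.523 = 46.85 × 3.334 = 156.2 μm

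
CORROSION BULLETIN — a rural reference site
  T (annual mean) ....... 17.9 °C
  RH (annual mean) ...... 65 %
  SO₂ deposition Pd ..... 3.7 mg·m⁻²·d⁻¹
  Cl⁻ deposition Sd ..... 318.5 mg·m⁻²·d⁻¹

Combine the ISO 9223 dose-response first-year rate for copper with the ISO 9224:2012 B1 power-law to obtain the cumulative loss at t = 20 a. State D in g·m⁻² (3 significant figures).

D(20) = 92.2 g·m⁻²

copper: temperature factor f = -0.080·(7.9) = -0.6320
  sulphur-dioxide contribution → 0.1833 μm/a
  chloride contribution → 1.213 μm/a
  ⇒ r_corr(copper) = 1.396 μm/a
ISO 9224: D(t) = r_corr · t^b with b = 0.667 (copper, B1)
  D(20) = 1.396 × 20^0.667 = 1.396 × 7.375 = 10.3 μm
  Mass loss = 10.3 μm × 8.96 g/cm³ = 92.25 g·m⁻²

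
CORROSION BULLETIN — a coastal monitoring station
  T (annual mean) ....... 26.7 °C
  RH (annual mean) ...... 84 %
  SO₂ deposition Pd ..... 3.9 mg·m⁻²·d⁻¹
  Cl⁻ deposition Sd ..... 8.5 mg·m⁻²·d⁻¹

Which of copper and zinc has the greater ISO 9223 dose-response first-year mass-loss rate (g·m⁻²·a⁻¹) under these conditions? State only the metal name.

copper: temperature factor f = -0.080·(16.7) = -1.3360
  sulphur-dioxide contribution → 0.2819 μm/a
  chloride contribution → 1.39 μm/a
  total first-year rate 1.672 μm/a
  mass loss = 1.672 μm/a × 8.96 g/cm³ = 14.98 g·m⁻²·a⁻¹
zinc: temperature factor f = -0.071·(16.7) = -1.1857
  sulphur-dioxide contribution → 0.3418 μm/a
  chloride contribution → 1.123 μm/a
  ⇒ r_corr(zinc) = 1.465 μm/a
  mass loss = 1.465 μm/a × 7.14 g/cm³ = 10.46 g·m⁻²·a⁻¹
Ordering by g·m⁻²·a⁻¹: copper (15) > zinc (10.5)

copper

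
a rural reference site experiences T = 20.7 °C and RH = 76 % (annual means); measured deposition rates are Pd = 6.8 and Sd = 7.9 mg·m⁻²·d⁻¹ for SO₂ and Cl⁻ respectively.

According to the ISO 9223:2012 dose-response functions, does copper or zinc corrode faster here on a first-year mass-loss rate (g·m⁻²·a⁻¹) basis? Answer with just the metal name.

copper: f(T) = -0.080·(T−10) [T>10 °C] = -0.8560
  Pd branch = 0.0053·Pd^0.26·e^(0.059·RH+f) = 0.3284 μm/a
  Sd branch = 0.01025·Sd^0.27·e^(0.036·RH+0.049·T) = 0.7618 μm/a
  r_corr = 0.3284 + 0.7618 = 1.09 μm/a
  mass loss = 1.09 μm/a × 8.96 g/cm³ = 9.767 g·m⁻²·a⁻¹
zinc: temperature factor f = -0.071·(10.7) = -0.7597
  Pd branch = 0.0129·Pd^0.44·e^(0.046·RH+f) = 0.4627 μm/a
  Sd branch = 0.0175·Sd^0.57·e^(0.008·RH+0.085·T) = 0.6066 μm/a
  r_corr = 0.4627 + 0.6066 = 1.069 μm/a
  mass loss = 1.069 μm/a × 7.14 g/cm³ = 7.634 g·m⁻²·a⁻¹
Ordering by g·m⁻²·a⁻¹: copper (9.77) > zinc (7.63)

copper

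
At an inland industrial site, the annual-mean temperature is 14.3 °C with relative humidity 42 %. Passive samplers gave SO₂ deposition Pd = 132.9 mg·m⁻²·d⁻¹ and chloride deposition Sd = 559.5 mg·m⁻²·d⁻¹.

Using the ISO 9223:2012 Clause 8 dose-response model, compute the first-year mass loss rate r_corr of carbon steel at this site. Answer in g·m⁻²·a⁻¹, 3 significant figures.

carbon steel: temperature factor f = -0.054·(4.3) = -0.2322
  Pd branch = 1.77·Pd^0.52·e^(0.02·RH+f) = 41.32 μm/a
  Cl⁻ term: 0.102·559.5^0.62·exp(0.033·42+0.04·14.3) = 36.52
  r_corr = 41.32 + 36.52 = 77.85 μm/a
Convert to mass loss: 77.85 μm/a × 7.85 g/cm³ = 611.1 g·m⁻²·a⁻¹

r_corr = 611 g·m⁻²·a⁻¹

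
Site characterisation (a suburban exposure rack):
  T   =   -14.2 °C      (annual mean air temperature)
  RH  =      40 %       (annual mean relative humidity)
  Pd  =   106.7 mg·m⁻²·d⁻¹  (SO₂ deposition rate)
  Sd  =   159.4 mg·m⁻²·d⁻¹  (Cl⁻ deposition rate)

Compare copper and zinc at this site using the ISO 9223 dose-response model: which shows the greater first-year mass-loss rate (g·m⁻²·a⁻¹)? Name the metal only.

copper: temperature factor f = +0.126·(-24.2) = -3.0492
  Pd branch = 0.0053·Pd^0.26·e^(0.059·RH+f) = 0.008959 μm/a
  Sd branch = 0.01025·Sd^0.27·e^(0.036·RH+0.049·T) = 0.08484 μm/a
  r_corr = 0.008959 + 0.08484 = 0.0938 μm/a
  mass loss = 0.0938 μm/a × 8.96 g/cm³ = 0.8404 g·m⁻²·a⁻¹
zinc: temperature factor f = +0.038·(-24.2) = -0.9196
  Pd branch = 0.0129·Pd^0.44·e^(0.046·RH+f) = 0.2528 μm/a
  Sd branch = 0.0175·Sd^0.57·e^(0.008·RH+0.085·T) = 0.1298 μm/a
  r_corr = 0.2528 + 0.1298 = 0.3825 μm/a
  mass loss = 0.3825 μm/a × 7.14 g/cm³ = 2.731 g·m⁻²·a⁻¹
Ordering by g·m⁻²·a⁻¹: zinc (2.73) > copper (0.84)

zinc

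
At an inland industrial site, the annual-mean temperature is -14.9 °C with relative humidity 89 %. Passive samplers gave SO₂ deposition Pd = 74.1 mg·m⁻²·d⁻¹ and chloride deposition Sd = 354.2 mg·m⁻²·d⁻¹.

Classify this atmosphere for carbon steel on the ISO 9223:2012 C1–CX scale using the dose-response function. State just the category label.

carbon steel: f(T) = +0.150·(T−10) [T≤10 °C] = -3.7350
  sulphur-dioxide contribution → 2.351 μm/a
  chloride contribution → 40.35 μm/a
  total first-year rate 42.7 μm/a
42.7 μm/a falls in (25, 50] for carbon steel → category C3

C3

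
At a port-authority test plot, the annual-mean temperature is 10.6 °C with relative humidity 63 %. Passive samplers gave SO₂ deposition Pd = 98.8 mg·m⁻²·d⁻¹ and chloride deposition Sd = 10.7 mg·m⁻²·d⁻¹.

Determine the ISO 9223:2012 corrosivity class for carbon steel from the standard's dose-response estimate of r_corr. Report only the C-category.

C4

carbon steel: temperature factor f = -0.054·(0.6) = -0.0324
  SO₂ term: 1.77·98.8^0.52·exp(0.02·63-0.0324) = 65.82
  Sd branch = 0.102·Sd^0.62·e^(0.033·RH+0.04·T) = 5.418 μm/a
  r_corr = 65.82 + 5.418 = 71.24 μm/a
Category bounds: 50…80 μm/a bracket r_corr ⇒ C4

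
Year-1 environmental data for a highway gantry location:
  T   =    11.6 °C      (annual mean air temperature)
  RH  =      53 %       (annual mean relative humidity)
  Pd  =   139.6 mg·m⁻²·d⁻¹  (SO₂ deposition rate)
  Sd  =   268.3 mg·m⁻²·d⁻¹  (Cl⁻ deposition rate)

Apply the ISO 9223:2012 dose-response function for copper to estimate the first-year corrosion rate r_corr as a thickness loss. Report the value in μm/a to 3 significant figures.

r_corr = 0.936 μm/a

copper: temperature factor f = -0.080·(1.6) = -0.1280
  Pd branch = 0.0053·Pd^0.26·e^(0.059·RH+f) = 0.3841 μm/a
  Sd branch = 0.01025·Sd^0.27·e^(0.036·RH+0.049·T) = 0.552 μm/a
  sum: 0.3841 + 0.552 → r_corr = 0.9361 μm/a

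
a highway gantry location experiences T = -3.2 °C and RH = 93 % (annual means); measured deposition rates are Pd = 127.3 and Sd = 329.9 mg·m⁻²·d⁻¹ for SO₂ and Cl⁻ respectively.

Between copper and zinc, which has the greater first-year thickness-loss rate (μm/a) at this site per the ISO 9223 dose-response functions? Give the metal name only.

zinc

copper: temperature factor f = +0.126·(-13.2) = -1.6632
  sulphur-dioxide contribution → 0.8554 μm/a
  chloride contribution → 1.193 μm/a
  ⇒ r_corr(copper) = 2.048 μm/a
zinc: temperature factor f = +0.038·(-13.2) = -0.5016
  sulphur-dioxide contribution → 4.751 μm/a
  chloride contribution → 0.7647 μm/a
  ⇒ r_corr(zinc) = 5.516 μm/a
Ordering by μm/a: zinc (5.52) > copper (2.05)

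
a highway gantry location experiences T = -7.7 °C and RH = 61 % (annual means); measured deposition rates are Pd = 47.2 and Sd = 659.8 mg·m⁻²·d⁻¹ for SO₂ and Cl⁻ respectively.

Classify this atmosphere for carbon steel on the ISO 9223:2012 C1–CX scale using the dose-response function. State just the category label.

C3

carbon steel: temperature factor f = +0.150·(-17.7) = -2.6550
  SO₂ term: 1.77·47.2^0.52·exp(0.02·61-2.6550) = 3.128
  Cl⁻ term: 0.102·659.8^0.62·exp(0.033·61+0.04·-7.7) = 31.41
  r_corr = 3.128 + 31.41 = 34.54 μm/a
ISO 9223 Table 2 (carbon steel): 25 < 34.5 ≤ 50 μm/a ⇒ C3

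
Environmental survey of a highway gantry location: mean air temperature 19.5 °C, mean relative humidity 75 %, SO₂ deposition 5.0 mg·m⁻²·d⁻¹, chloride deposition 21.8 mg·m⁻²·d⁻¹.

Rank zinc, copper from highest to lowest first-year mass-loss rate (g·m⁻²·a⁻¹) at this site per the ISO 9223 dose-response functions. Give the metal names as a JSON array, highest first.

zinc: T>10 °C ⇒ hinge -0.071·(19.5−10) = -0.6745
  SO₂ term: 0.0129·5.0^0.44·exp(0.046·75-0.6745) = 0.4203
  Sd branch = 0.0175·Sd^0.57·e^(0.008·RH+0.085·T) = 0.9691 μm/a
  sum: 0.4203 + 0.9691 → r_corr = 1.389 μm/a
  mass loss = 1.389 μm/a × 7.14 g/cm³ = 9.92 g·m⁻²·a⁻¹
copper: f(T) = -0.080·(T−10) [T>10 °C] = -0.7600
  Pd branch = 0.0053·Pd^0.26·e^(0.059·RH+f) = 0.3146 μm/a
  Cl⁻ term: 0.01025·21.8^0.27·exp(0.036·75+0.049·19.5) = 0.9113
  r_corr = 0.3146 + 0.9113 = 1.226 μm/a
  mass loss = 1.226 μm/a × 8.96 g/cm³ = 10.98 g·m⁻²·a⁻¹
Ordering by g·m⁻²·a⁻¹: copper (11) > zinc (9.92)

["copper", "zinc"]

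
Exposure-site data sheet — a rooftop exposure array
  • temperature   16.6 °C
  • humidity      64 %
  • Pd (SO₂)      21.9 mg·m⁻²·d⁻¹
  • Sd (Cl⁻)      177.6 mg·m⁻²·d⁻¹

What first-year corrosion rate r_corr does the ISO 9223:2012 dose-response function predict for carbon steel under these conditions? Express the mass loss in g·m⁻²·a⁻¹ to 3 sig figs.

r_corr = 493 g·m⁻²·a⁻¹

carbon steel: f(T) = -0.054·(T−10) [T>10 °C] = -0.3564
  sulphur-dioxide contribution → 22.19 μm/a
  chloride contribution → 40.63 μm/a
  total first-year rate 62.82 μm/a
Convert to mass loss: 62.82 μm/a × 7.85 g/cm³ = 493.1 g·m⁻²·a⁻¹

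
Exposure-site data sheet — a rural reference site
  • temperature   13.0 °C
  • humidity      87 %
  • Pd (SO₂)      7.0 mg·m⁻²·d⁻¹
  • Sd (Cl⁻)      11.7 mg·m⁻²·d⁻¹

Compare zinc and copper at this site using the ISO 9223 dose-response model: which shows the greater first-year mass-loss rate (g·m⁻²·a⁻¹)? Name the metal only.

copper

zinc: T>10 °C ⇒ hinge -0.071·(13.0−10) = -0.2130
  SO₂ term: 0.0129·7.0^0.44·exp(0.046·87-0.2130) = 1.343
  Sd branch = 0.0175·Sd^0.57·e^(0.008·RH+0.085·T) = 0.4306 μm/a
  sum: 1.343 + 0.4306 → r_corr = 1.773 μm/a
  mass loss = 1.773 μm/a × 7.14 g/cm³ = 12.66 g·m⁻²·a⁻¹
copper: temperature factor f = -0.080·(3.0) = -0.2400
  SO₂ term: 0.0053·7.0^0.26·exp(0.059·87-0.2400) = 1.172
  Sd branch = 0.01025·Sd^0.27·e^(0.036·RH+0.049·T) = 0.863 μm/a
  sum: 1.172 + 0.863 → r_corr = 2.035 μm/a
  mass loss = 2.035 μm/a × 8.96 g/cm³ = 18.24 g·m⁻²·a⁻¹
Ordering by g·m⁻²·a⁻¹: copper (18.2) > zinc (12.7)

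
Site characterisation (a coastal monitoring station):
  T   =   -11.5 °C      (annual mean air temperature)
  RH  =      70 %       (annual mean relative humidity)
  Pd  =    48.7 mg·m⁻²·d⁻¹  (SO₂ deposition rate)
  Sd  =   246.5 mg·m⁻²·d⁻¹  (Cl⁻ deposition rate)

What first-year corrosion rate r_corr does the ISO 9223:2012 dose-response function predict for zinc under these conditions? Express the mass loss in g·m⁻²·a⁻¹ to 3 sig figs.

zinc: f(T) = +0.038·(T−10) [T≤10 °C] = -0.8170
  Pd branch = 0.0129·Pd^0.44·e^(0.046·RH+f) = 0.7883 μm/a
  Cl⁻ term: 0.0175·246.5^0.57·exp(0.008·70+0.085·-11.5) = 0.2661
  sum: 0.7883 + 0.2661 → r_corr = 1.054 μm/a
Convert to mass loss: 1.054 μm/a × 7.14 g/cm³ = 7.529 g·m⁻²·a⁻¹

r_corr = 7.53 g·m⁻²·a⁻¹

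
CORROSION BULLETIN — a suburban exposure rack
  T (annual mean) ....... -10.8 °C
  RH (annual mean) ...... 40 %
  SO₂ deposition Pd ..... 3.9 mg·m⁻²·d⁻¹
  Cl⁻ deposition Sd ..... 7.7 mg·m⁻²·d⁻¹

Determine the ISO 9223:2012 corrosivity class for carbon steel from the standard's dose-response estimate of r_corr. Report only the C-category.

C1

carbon steel: T≤10 °C ⇒ hinge +0.150·(-10.8−10) = -3.1200
  SO₂ term: 1.77·3.9^0.52·exp(0.02·40-3.1200) = 0.353
  Cl⁻ term: 0.102·7.7^0.62·exp(0.033·40+0.04·-10.8) = 0.8788
  sum: 0.353 + 0.8788 → r_corr = 1.232 μm/a
Category bounds: 0…1.3 μm/a bracket r_corr ⇒ C1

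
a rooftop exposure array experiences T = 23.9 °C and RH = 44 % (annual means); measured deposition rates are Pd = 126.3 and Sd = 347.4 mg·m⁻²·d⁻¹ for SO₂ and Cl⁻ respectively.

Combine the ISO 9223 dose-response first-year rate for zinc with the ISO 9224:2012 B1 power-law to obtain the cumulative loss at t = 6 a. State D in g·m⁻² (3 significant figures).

D(6) = 173 g·m⁻²

zinc: temperature factor f = -0.071·(13.9) = -0.9869
  SO₂ term: 0.0129·126.3^0.44·exp(0.046·44-0.9869) = 0.3059
  Cl⁻ term: 0.0175·347.4^0.57·exp(0.008·44+0.085·23.9) = 5.327
  r_corr = 0.3059 + 5.327 = 5.633 μm/a
Power-law: D(6) = r_corr · 6^0.813
  D(6) = 5.633 × 6^0.813 = 5.633 × 4.292 = 24.17 μm
  Mass loss = 24.17 μm × 7.14 g/cm³ = 172.6 g·m⁻²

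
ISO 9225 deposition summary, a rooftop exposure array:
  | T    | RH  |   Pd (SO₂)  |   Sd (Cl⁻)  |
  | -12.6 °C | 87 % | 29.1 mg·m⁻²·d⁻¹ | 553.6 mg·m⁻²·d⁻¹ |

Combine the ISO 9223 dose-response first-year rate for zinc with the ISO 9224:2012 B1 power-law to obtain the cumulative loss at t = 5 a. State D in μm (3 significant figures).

D(5) = 6.51 μm

zinc: f(T) = +0.038·(T−10) [T≤10 °C] = -0.8588
  Pd branch = 0.0129·Pd^0.44·e^(0.046·RH+f) = 1.318 μm/a
  Sd branch = 0.0175·Sd^0.57·e^(0.008·RH+0.085·T) = 0.4404 μm/a
  r_corr = 1.318 + 0.4404 = 1.758 μm/a
Long-term exponent b (ISO 9224 Table 2, B1) = 0.813
  D(5) = 1.758 × 5^0.813 = 1.758 × 3.701 = 6.505 μm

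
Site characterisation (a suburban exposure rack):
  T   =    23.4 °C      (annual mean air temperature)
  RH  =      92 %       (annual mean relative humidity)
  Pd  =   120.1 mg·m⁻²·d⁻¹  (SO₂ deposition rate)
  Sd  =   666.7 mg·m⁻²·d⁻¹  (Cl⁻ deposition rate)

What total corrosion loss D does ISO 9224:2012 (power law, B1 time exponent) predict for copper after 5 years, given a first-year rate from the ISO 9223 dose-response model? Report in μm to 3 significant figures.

copper: f(T) = -0.080·(T−10) [T>10 °C] = -1.0720
  sulphur-dioxide contribution → 1.435 μm/a
  chloride contribution → 5.123 μm/a
  total first-year rate 6.558 μm/a
Power-law: D(5) = r_corr · 5^0.667
  D(5) = 6.558 × 5^0.667 = 6.558 × 2.926 = 19.19 μm

D(5) = 19.2 μm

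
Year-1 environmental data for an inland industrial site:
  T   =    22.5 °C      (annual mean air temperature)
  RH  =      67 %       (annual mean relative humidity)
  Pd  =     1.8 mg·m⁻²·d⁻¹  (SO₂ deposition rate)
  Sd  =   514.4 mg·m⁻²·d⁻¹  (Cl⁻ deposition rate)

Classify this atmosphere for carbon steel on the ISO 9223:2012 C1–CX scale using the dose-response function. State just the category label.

C5

carbon steel: f(T) = -0.054·(T−10) [T>10 °C] = -0.6750
  sulphur-dioxide contribution → 4.672 μm/a
  chloride contribution → 109.8 μm/a
  ⇒ r_corr(carbon steel) = 114.5 μm/a
ISO 9223 Table 2 (carbon steel): 80 < 114 ≤ 200 μm/a ⇒ C5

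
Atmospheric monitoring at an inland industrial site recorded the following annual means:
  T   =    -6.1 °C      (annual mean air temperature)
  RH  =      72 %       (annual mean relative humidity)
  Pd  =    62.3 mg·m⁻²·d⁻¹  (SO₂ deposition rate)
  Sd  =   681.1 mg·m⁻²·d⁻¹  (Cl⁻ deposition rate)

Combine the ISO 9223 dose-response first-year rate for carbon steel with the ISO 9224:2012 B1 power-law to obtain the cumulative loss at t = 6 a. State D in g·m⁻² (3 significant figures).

carbon steel: temperature factor f = +0.150·(-16.1) = -2.4150
  sulphur-dioxide contribution → 5.724 μm/a
  chloride contribution → 49.1 μm/a
  total first-year rate 54.83 μm/a
ISO 9224: D(t) = r_corr · t^b with b = 0.523 (carbon steel, B1)
  D(6) = 54.83 × 6^0.523 = 54.83 × 2.553 = 139.9 μm
  Mass loss = 139.9 μm × 7.85 g/cm³ = 1099 g·m⁻²

D(6) = 1.10e+03 g·m⁻²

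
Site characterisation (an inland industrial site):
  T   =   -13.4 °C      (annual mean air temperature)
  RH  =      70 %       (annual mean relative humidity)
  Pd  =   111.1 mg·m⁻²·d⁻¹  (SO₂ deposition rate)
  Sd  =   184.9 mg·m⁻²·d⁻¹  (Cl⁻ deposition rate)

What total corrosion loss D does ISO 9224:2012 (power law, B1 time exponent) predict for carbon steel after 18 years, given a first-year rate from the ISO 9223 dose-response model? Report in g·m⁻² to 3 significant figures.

D(18) = 633 g·m⁻²

carbon steel: T≤10 °C ⇒ hinge +0.150·(-13.4−10) = -3.5100
  sulphur-dioxide contribution → 2.485 μm/a
  chloride contribution → 15.29 μm/a
  total first-year rate 17.78 μm/a
ISO 9224: D(t) = r_corr · t^b with b = 0.523 (carbon steel, B1)
  D(18) = 17.78 × 18^0.523 = 17.78 × 4.534 = 80.62 μm
  Mass loss = 80.62 μm × 7.85 g/cm³ = 632.9 g·m⁻²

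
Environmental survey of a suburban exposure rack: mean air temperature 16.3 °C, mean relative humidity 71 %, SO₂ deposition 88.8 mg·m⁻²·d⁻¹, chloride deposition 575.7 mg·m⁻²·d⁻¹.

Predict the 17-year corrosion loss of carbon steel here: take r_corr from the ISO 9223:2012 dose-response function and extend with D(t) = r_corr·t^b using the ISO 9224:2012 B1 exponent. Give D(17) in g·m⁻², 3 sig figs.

D(17) = 5.48e+03 g·m⁻²

carbon steel: f(T) = -0.054·(T−10) [T>10 °C] = -0.3402
  SO₂ term: 1.77·88.8^0.52·exp(0.02·71-0.3402) = 53.72
  Cl⁻ term: 0.102·575.7^0.62·exp(0.033·71+0.04·16.3) = 104.9
  r_corr = 53.72 + 104.9 = 158.6 μm/a
Long-term exponent b (ISO 9224 Table 2, B1) = 0.523
  D(17) = 158.6 × 17^0.523 = 158.6 × 4.401 = 697.9 μm
  Mass loss = 697.9 μm × 7.85 g/cm³ = 5478 g·m⁻²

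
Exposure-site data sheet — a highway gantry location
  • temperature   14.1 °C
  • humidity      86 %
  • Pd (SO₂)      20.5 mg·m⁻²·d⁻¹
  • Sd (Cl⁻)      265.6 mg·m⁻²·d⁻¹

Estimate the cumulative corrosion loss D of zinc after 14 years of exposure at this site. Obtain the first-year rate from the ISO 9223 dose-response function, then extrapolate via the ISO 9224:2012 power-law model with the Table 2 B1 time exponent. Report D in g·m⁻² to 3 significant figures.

zinc: f(T) = -0.071·(T−10) [T>10 °C] = -0.2911
  sulphur-dioxide contribution → 1.903 μm/a
  chloride contribution → 2.781 μm/a
  ⇒ r_corr(zinc) = 4.684 μm/a
Long-term exponent b (ISO 9224 Table 2, B1) = 0.813
  D(14) = 4.684 × 14^0.813 = 4.684 × 8.547 = 40.03 μm
  Mass loss = 40.03 μm × 7.14 g/cm³ = 285.8 g·m⁻²

D(14) = 286 g·m⁻²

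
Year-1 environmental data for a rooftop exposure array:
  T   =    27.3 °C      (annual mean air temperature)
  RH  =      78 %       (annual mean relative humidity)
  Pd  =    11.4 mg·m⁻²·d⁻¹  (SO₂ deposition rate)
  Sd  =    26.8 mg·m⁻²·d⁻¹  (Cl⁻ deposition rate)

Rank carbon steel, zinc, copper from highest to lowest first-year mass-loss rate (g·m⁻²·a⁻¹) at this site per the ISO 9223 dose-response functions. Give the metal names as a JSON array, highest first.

carbon steel: T>10 °C ⇒ hinge -0.054·(27.3−10) = -0.9342
  Pd branch = 1.77·Pd^0.52·e^(0.02·RH+f) = 11.73 μm/a
  Sd branch = 0.102·Sd^0.62·e^(0.033·RH+0.04·T) = 30.63 μm/a
  r_corr = 11.73 + 30.63 = 42.36 μm/a
  mass loss = 42.36 μm/a × 7.85 g/cm³ = 332.5 g·m⁻²·a⁻¹
zinc: f(T) = -0.071·(T−10) [T>10 °C] = -1.2283
  SO₂ term: 0.0129·11.4^0.44·exp(0.046·78-1.2283) = 0.3985
  Cl⁻ term: 0.0175·26.8^0.57·exp(0.008·78+0.085·27.3) = 2.167
  r_corr = 0.3985 + 2.167 = 2.565 μm/a
  mass loss = 2.565 μm/a × 7.14 g/cm³ = 18.32 g·m⁻²·a⁻¹
copper: f(T) = -0.080·(T−10) [T>10 °C] = -1.3840
  Pd branch = 0.0053·Pd^0.26·e^(0.059·RH+f) = 0.2492 μm/a
  Cl⁻ term: 0.01025·26.8^0.27·exp(0.036·78+0.049·27.3) = 1.573
  sum: 0.2492 + 1.573 → r_corr = 1.822 μm/a
  mass loss = 1.822 μm/a × 8.96 g/cm³ = 16.33 g·m⁻²·a⁻¹
Ordering by g·m⁻²·a⁻¹: carbon steel (333) > zinc (18.3) > copper (16.3)

["carbon steel", "zinc", "copper"]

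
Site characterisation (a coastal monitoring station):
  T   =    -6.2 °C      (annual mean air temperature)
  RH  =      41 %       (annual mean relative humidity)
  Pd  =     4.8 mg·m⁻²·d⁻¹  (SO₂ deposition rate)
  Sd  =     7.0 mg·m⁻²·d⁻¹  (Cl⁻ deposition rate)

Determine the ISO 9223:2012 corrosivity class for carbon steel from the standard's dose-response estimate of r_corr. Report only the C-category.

C2

carbon steel: T≤10 °C ⇒ hinge +0.150·(-6.2−10) = -2.4300
  SO₂ term: 1.77·4.8^0.52·exp(0.02·41-2.4300) = 0.7998
  Sd branch = 0.102·Sd^0.62·e^(0.033·RH+0.04·T) = 1.029 μm/a
  sum: 0.7998 + 1.029 → r_corr = 1.829 μm/a
1.83 μm/a falls in (1.3, 25] for carbon steel → category C2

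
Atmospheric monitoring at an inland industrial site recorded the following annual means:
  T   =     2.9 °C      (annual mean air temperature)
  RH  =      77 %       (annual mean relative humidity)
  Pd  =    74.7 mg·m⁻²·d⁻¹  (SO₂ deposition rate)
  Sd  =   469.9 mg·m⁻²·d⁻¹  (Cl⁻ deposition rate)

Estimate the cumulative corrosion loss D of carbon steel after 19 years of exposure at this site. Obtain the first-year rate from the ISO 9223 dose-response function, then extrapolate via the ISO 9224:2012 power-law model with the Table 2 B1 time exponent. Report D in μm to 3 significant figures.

D(19) = 433 μm

carbon steel: T≤10 °C ⇒ hinge +0.150·(2.9−10) = -1.0650
  Pd branch = 1.77·Pd^0.52·e^(0.02·RH+f) = 26.82 μm/a
  Cl⁻ term: 0.102·469.9^0.62·exp(0.033·77+0.04·2.9) = 65.94
  r_corr = 26.82 + 65.94 = 92.76 μm/a
Long-term exponent b (ISO 9224 Table 2, B1) = 0.523
  D(19) = 92.76 × 19^0.523 = 92.76 × 4.664 = 432.7 μm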